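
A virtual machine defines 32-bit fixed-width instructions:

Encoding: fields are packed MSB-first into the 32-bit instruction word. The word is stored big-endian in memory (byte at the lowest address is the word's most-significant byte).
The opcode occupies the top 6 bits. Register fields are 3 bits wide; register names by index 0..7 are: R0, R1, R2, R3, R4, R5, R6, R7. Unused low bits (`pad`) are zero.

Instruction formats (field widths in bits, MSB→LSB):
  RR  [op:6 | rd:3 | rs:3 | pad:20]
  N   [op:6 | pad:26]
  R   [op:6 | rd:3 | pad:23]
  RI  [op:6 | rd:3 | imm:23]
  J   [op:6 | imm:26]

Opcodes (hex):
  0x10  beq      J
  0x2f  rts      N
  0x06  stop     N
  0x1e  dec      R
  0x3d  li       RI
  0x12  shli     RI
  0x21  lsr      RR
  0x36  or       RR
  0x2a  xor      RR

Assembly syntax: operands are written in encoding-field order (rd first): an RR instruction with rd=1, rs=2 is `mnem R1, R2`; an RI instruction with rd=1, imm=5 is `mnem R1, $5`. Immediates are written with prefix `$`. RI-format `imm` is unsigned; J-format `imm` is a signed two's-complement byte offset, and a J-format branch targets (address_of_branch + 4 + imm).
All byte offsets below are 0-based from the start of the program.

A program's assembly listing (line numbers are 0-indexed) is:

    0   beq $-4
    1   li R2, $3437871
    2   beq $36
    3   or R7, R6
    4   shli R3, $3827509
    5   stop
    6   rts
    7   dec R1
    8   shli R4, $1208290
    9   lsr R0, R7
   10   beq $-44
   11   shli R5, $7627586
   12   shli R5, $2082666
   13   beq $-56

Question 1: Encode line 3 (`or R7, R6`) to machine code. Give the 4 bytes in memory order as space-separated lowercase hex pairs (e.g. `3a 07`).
db e0 00 00

3. or fields op=0x36:6|rd=7:3|rs=6:3|pad=0:20 → word dbe00000h → db e0 00 00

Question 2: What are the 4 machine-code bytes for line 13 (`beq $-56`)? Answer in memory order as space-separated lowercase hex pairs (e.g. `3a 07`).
13. beq fields op=0x10:6|imm=-56:26 → word 43ffffc8h → 43 ff ff c8

43 ff ff c8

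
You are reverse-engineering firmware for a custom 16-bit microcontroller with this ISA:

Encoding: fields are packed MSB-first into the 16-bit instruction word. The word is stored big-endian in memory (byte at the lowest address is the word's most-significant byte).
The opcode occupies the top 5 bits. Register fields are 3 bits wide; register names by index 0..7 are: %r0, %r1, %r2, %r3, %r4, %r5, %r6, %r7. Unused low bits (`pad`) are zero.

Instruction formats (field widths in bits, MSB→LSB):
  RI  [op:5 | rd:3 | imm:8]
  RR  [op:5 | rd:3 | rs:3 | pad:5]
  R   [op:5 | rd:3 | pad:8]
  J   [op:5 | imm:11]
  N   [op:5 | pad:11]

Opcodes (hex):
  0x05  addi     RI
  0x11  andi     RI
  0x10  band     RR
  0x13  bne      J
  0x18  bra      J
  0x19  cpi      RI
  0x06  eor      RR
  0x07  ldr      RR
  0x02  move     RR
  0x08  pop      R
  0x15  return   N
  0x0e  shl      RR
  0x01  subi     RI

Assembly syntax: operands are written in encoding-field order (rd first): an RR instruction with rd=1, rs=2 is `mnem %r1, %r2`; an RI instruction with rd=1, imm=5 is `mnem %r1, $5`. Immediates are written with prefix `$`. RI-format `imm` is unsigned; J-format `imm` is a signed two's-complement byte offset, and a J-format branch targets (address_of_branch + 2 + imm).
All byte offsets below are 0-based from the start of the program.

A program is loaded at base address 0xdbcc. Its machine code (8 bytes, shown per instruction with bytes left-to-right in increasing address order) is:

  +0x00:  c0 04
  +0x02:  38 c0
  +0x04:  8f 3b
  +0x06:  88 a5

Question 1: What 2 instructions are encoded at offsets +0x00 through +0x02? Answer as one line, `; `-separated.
+0x00: c0 04 ⇒ word 0xc004 (big)
  top 5b → 0x18 → bra [J]
  imm: (w>>0)&0x7ff=0x4 → $4
+0x02: 38 c0 ⇒ word 0x38c0 (big)
  top 5b → 0x7 → ldr [RR]
  rd: (w>>8)&0x7=0x0 → %r0
  rs: (w>>5)&0x7=0x6 → %r6

bra $4; ldr %r0, %r6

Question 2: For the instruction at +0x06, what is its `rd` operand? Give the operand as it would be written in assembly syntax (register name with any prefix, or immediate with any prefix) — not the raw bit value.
+0x06: 88 a5 ⇒ word 0x88a5 (big)
  opcode bits[15:11]=0x11: andi/RI
  rd: (w>>8)&0x7=0x0 → %r0
  imm: (w>>0)&0xff=0xa5 → $165

%r0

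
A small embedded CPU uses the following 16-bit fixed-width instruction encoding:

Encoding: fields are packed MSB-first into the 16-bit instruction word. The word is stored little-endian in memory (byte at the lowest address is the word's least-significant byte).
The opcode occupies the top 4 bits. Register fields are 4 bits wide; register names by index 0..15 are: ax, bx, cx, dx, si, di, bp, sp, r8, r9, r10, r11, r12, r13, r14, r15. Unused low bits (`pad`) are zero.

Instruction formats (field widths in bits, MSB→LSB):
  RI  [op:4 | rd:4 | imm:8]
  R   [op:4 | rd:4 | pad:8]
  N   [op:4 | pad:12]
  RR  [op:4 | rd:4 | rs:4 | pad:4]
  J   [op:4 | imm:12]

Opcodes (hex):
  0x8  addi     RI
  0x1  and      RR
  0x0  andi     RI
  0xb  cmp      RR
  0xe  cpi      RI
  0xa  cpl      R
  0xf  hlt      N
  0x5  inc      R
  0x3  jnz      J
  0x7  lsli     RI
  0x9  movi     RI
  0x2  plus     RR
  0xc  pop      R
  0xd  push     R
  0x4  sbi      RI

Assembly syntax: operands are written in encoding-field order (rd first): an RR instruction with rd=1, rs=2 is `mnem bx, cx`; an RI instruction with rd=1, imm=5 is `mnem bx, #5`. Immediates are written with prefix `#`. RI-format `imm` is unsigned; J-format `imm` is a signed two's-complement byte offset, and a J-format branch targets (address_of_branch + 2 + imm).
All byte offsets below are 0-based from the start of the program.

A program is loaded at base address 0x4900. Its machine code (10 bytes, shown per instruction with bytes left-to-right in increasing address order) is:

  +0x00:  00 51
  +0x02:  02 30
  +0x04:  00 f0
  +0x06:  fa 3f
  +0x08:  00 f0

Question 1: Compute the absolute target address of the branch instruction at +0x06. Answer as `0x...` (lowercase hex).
@+06  little-endian(fa 3f) = 0x3ffa
  op=0x3ffa>>12=0x3 ⇒ jnz (J)
  imm@[11:0]=0xffa (s12→-6) ⇒ #-6
  target = base 0x4900 + off 0x06 + 2 + imm -6 = 0x4902

0x4902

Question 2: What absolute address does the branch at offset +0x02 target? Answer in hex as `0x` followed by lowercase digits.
@+02  little-endian(02 30) = 0x3002
  opcode bits[15:12]=0x3: jnz/J
  [11:0] imm=2 = #2
  target = base 0x4900 + off 0x02 + 2 + imm 2 = 0x4906

0x4906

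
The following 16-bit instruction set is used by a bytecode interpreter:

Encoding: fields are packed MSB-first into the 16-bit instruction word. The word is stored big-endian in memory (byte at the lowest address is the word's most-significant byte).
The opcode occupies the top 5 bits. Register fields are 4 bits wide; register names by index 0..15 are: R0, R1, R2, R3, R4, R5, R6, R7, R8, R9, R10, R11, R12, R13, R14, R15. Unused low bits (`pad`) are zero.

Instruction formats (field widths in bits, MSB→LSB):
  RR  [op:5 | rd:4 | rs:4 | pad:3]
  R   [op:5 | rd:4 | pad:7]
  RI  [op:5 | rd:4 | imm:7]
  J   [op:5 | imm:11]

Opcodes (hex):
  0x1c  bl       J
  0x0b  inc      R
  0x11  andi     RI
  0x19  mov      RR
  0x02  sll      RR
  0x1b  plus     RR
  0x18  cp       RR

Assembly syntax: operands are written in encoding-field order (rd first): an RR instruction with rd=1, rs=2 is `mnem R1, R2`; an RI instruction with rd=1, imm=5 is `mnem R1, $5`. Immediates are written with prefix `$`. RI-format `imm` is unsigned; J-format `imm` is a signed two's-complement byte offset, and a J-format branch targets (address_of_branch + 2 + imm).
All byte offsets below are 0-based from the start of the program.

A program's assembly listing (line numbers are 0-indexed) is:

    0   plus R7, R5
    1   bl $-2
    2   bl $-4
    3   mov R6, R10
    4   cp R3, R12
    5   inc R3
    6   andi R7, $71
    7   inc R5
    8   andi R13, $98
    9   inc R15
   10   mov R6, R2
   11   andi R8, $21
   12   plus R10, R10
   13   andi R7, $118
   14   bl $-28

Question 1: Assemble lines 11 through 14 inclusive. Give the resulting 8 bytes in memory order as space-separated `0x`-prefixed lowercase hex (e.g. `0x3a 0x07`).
0x8c 0x15 0xdd 0x50 0x8b 0xf6 0xe7 0xe4

11. andi fields op=0x11:5|rd=8:4|imm=21:7 → word 8c15h → 8c 15
12. plus fields op=0x1b:5|rd=10:4|rs=10:4|pad=0:3 → word dd50h → dd 50
13. andi fields op=0x11:5|rd=7:4|imm=118:7 → word 8bf6h → 8b f6
14. bl fields op=0x1c:5|imm=-28:11 → word e7e4h → e7 e4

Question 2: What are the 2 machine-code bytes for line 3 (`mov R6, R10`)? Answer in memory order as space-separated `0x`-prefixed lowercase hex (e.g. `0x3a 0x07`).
3. mov fields op=0x19:5|rd=6:4|rs=10:4|pad=0:3 → word cb50h → cb 50

0xcb 0x50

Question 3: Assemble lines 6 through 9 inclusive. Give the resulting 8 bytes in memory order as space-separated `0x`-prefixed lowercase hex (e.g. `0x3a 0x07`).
L6: andi op=0x11:5|rd=7:4|imm=71:7 ⇒ 0x8bc7 ⇒ big 8b c7
L7: inc op=0xb:5|rd=5:4|pad=0:7 ⇒ 0x5a80 ⇒ big 5a 80
L8: andi op=0x11:5|rd=13:4|imm=98:7 ⇒ 0x8ee2 ⇒ big 8e e2
L9: inc op=0xb:5|rd=15:4|pad=0:7 ⇒ 0x5f80 ⇒ big 5f 80

0x8b 0xc7 0x5a 0x80 0x8e 0xe2 0x5f 0x80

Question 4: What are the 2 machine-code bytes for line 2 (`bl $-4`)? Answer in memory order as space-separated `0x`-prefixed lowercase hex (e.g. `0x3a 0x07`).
0xe7 0xfc

line 2 (bl): pack op=0x1c:5|imm=-4:11 = 0xe7fc; big→ e7 fc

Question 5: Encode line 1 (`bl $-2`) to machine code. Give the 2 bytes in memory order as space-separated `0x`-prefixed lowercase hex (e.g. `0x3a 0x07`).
line 1 (bl): pack op=0x1c:5|imm=-2:11 = 0xe7fe; big→ e7 fe

0xe7 0xfe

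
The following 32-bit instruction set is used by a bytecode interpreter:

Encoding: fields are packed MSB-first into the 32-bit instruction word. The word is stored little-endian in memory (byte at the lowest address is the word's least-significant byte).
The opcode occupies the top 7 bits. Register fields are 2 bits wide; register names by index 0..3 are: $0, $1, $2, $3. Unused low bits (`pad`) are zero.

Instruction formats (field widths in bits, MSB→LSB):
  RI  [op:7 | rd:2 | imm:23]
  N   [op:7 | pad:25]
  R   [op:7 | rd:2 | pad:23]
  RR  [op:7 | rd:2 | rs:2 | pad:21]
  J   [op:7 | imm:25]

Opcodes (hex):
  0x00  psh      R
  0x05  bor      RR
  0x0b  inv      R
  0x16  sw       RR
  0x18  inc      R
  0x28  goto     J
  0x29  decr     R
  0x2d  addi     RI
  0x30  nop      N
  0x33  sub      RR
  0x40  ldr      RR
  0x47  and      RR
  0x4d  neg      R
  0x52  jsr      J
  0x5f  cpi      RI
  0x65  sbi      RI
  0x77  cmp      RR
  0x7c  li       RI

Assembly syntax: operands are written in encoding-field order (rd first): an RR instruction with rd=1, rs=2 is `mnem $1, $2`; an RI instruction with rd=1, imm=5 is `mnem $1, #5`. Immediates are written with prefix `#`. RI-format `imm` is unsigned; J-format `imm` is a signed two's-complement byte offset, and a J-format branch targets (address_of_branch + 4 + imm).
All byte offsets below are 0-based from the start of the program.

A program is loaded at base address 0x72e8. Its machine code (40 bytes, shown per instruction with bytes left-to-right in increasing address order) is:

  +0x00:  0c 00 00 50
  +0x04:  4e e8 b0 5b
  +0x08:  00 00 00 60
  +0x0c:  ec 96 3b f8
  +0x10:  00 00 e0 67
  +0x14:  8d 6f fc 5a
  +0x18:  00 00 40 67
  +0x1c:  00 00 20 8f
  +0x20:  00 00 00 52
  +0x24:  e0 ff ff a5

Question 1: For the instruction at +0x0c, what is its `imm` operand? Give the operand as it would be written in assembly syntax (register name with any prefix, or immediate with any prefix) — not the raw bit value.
off 0x0c: read ec 96 3b f8 as little → 0xf83b96ec
  opcode bits[31:25]=0x7c: li/RI
  rd: (w>>23)&0x3=0x0 → $0
  imm: (w>>0)&0x7fffff=0x3b96ec → #3905260

#3905260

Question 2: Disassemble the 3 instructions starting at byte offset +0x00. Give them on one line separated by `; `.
goto #12; addi $3, #3205198; nop

off 0x00: read 0c 00 00 50 as little → 0x5000000c
  opcode bits[31:25]=0x28: goto/J
  imm: (w>>0)&0x1ffffff=0xc → #12
off 0x04: read 4e e8 b0 5b as little → 0x5bb0e84e
  opcode bits[31:25]=0x2d: addi/RI
  rd: (w>>23)&0x3=0x3 → $3
  imm: (w>>0)&0x7fffff=0x30e84e → #3205198
off 0x08: read 00 00 00 60 as little → 0x60000000
  opcode bits[31:25]=0x30: nop/N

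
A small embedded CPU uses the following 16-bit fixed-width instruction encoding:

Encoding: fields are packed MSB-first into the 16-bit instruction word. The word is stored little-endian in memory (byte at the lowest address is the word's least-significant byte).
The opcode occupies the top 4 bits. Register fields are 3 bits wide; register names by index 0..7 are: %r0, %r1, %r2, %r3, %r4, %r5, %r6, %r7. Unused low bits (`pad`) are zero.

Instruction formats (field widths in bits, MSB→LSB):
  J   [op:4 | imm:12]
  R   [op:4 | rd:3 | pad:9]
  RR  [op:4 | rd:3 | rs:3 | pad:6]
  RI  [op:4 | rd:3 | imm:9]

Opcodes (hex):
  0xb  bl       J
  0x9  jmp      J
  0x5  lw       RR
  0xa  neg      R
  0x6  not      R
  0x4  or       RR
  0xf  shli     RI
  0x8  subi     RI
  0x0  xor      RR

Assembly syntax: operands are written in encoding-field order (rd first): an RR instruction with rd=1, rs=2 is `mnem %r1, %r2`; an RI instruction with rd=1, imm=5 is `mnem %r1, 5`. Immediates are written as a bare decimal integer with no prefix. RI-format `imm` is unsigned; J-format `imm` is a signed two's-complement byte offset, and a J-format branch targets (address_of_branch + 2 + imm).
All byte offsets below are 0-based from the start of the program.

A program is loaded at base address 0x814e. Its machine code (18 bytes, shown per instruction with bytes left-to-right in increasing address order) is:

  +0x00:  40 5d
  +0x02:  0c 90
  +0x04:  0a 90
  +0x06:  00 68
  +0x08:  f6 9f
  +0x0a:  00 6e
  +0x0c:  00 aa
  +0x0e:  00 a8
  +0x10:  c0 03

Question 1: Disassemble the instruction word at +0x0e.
off 0x0e: read 00 a8 as little → 0xa800
  opcode bits[15:12]=0xa: neg/R
  [11:9] rd=4 = %r4

neg %r4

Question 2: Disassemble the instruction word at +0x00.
off 0x00: read 40 5d as little → 0x5d40
  op=0x5d40>>12=0x5 ⇒ lw (RR)
  [11:9] rd=6 = %r6
  [8:6] rs=5 = %r5

lw %r6, %r5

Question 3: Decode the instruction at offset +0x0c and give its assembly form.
neg %r5

+0x0c: 00 aa ⇒ word 0xaa00 (little)
  opcode bits[15:12]=0xa: neg/R
  rd@[11:9]=0x5 ⇒ %r5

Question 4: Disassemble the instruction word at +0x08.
@+08  little-endian(f6 9f) = 0x9ff6
  top 4b → 0x9 → jmp [J]
  imm@[11:0]=0xff6 (s12→-10) ⇒ -10

jmp -10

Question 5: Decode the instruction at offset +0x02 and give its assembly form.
off 0x02: read 0c 90 as little → 0x900c
  opcode bits[15:12]=0x9: jmp/J
  [11:0] imm=12 = 12

jmp 12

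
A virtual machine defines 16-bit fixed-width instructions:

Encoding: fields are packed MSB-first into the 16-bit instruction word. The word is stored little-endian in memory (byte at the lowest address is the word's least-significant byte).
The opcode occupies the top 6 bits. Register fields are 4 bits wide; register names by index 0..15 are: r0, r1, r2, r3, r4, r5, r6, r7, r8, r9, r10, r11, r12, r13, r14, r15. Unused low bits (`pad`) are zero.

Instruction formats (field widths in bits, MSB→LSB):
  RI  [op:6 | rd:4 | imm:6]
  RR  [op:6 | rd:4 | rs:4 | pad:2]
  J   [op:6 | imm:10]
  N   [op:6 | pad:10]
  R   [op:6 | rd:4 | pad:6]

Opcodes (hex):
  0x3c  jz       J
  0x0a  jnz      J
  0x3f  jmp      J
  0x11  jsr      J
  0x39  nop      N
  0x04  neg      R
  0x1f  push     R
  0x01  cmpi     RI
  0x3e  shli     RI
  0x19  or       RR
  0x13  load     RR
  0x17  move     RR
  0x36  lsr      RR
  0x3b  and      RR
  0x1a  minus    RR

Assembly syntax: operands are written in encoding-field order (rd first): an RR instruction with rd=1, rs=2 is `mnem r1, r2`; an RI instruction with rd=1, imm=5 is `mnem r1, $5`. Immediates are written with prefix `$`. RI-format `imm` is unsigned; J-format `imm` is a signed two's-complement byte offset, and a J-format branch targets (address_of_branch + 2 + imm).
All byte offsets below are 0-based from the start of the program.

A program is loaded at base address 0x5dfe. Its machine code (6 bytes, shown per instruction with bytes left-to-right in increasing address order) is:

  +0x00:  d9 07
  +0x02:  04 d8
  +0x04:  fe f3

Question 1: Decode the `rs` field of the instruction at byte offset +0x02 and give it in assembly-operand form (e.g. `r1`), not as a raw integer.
r1

off 0x02: read 04 d8 as little → 0xd804
  top 6b → 0x36 → lsr [RR]
  [9:6] rd=0 = r0
  [5:2] rs=1 = r1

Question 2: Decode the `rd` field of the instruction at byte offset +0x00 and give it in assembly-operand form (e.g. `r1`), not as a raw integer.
+0x00: d9 07 ⇒ word 0x07d9 (little)
  opcode bits[15:10]=0x1: cmpi/RI
  rd: (w>>6)&0xf=0xf → r15
  imm: (w>>0)&0x3f=0x19 → $25

r15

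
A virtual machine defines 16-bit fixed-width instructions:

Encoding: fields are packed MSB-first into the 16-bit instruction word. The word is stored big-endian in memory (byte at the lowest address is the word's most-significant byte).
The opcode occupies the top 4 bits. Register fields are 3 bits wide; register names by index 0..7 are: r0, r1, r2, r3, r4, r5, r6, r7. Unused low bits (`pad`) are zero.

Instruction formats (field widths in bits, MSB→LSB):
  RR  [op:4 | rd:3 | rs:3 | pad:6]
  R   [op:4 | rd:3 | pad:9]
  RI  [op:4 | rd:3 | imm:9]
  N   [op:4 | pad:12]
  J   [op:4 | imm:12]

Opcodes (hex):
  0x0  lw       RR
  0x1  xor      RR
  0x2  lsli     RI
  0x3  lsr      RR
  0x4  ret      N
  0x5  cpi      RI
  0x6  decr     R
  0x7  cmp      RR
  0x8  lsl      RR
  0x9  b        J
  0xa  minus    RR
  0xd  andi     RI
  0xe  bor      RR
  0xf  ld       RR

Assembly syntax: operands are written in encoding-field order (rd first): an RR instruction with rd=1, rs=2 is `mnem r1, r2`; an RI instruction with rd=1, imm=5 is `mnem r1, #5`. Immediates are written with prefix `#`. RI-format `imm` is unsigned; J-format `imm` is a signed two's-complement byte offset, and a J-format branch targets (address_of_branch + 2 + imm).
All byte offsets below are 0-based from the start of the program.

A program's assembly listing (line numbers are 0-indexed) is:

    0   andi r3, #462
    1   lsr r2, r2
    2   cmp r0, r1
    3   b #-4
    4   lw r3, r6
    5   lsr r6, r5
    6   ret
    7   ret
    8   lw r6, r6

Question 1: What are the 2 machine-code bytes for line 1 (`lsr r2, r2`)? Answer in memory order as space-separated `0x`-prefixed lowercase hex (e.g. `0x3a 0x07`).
0x34 0x80

line 1 (lsr): pack op=0x3:4|rd=2:3|rs=2:3|pad=0:6 = 0x3480; big→ 34 80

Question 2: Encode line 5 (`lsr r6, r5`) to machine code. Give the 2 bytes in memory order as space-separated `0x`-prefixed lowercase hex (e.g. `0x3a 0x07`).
L5: lsr op=0x3:4|rd=6:3|rs=5:3|pad=0:6 ⇒ 0x3d40 ⇒ big 3d 40

0x3d 0x40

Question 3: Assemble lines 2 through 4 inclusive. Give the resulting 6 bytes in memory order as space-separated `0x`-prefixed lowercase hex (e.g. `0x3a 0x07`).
0x70 0x40 0x9f 0xfc 0x07 0x80

line 2 (cmp): pack op=0x7:4|rd=0:3|rs=1:3|pad=0:6 = 0x7040; big→ 70 40
line 3 (b): pack op=0x9:4|imm=-4:12 = 0x9ffc; big→ 9f fc
line 4 (lw): pack op=0x0:4|rd=3:3|rs=6:3|pad=0:6 = 0x0780; big→ 07 80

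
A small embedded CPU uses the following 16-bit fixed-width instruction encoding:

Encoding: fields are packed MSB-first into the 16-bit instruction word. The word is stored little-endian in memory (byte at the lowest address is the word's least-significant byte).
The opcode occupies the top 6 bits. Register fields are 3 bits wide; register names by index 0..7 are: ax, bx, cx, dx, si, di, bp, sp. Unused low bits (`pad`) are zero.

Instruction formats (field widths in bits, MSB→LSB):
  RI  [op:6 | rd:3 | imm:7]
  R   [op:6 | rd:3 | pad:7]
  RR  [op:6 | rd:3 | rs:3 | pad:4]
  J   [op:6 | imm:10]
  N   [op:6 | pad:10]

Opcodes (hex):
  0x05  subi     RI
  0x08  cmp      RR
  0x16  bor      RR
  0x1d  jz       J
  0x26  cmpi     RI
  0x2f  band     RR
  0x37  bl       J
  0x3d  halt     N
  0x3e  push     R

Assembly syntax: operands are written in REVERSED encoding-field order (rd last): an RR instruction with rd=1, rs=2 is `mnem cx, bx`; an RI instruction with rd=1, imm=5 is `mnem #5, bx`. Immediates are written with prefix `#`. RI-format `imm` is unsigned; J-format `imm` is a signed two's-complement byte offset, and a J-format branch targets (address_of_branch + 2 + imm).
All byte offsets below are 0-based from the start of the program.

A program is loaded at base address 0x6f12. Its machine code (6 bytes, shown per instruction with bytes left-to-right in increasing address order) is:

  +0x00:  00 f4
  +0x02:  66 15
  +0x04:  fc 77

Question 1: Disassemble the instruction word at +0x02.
@+02  little-endian(66 15) = 0x1566
  top 6b → 0x5 → subi [RI]
  [9:7] rd=2 = cx
  [6:0] imm=102 = #102

subi #102, cx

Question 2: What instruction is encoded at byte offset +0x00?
halt

+0x00: 00 f4 ⇒ word 0xf400 (little)
  op=0xf400>>10=0x3d ⇒ halt (N)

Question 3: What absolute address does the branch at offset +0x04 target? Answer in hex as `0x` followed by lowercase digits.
+0x04: fc 77 ⇒ word 0x77fc (little)
  opcode bits[15:10]=0x1d: jz/J
  imm: (w>>0)&0x3ff=0x3fc (s10→-4) → #-4
  target = base 0x6f12 + off 0x04 + 2 + imm -4 = 0x6f14

0x6f14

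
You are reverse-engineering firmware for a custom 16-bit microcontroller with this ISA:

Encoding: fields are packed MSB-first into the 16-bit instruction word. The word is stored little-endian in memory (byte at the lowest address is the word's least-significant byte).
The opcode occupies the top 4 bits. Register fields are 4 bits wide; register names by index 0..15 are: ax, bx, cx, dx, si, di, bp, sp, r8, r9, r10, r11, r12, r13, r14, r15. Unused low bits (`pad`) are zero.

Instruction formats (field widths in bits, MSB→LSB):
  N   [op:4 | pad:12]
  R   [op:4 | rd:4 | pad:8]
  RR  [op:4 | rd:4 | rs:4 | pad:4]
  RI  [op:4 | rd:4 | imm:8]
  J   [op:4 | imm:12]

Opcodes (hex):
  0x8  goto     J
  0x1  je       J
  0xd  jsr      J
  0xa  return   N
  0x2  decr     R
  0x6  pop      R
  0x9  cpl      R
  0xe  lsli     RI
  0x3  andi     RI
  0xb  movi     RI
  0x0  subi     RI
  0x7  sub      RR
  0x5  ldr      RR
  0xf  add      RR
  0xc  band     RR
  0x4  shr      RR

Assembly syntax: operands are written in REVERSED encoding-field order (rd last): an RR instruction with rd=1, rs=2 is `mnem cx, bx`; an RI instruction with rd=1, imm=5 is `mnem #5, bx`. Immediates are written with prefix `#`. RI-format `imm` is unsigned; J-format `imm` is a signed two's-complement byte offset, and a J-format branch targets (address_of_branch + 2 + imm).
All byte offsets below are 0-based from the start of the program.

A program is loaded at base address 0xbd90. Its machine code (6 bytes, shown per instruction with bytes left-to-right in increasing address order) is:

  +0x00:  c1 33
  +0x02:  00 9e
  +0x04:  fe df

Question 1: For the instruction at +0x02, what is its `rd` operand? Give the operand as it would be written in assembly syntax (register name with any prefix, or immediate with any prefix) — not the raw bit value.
r14

+0x02: 00 9e ⇒ word 0x9e00 (little)
  top 4b → 0x9 → cpl [R]
  rd: (w>>8)&0xf=0xe → r14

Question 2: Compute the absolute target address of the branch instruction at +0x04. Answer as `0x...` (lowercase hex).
0xbd94

[04] fe df → 0xdffe
  opcode bits[15:12]=0xd: jsr/J
  imm@[11:0]=0xffe (s12→-2) ⇒ #-2
  target = base 0xbd90 + off 0x04 + 2 + imm -2 = 0xbd94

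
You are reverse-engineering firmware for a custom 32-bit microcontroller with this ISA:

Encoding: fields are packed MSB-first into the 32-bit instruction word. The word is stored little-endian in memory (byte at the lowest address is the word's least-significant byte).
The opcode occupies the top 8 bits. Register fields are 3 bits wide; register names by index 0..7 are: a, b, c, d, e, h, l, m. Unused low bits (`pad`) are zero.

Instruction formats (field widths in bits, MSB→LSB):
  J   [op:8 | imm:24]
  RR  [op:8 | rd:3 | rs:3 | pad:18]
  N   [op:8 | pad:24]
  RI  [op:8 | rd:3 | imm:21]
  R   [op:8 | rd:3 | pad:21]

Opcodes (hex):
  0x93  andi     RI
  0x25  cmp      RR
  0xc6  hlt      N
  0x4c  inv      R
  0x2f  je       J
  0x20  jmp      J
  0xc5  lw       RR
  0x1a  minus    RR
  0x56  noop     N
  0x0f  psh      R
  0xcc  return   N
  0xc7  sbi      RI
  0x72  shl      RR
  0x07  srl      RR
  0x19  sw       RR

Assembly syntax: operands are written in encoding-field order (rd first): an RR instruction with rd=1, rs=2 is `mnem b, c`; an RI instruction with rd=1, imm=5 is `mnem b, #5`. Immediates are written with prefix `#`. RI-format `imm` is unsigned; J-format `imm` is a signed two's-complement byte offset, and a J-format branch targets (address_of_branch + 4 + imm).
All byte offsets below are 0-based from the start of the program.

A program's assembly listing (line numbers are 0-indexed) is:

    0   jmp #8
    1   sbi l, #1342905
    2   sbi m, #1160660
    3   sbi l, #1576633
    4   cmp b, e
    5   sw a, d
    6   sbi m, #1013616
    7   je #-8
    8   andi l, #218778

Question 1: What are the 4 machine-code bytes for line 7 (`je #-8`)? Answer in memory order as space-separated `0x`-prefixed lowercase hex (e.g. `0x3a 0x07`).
line 7 (je): pack op=0x2f:8|imm=-8:24 = 0x2ffffff8; little→ f8 ff ff 2f

0xf8 0xff 0xff 0x2f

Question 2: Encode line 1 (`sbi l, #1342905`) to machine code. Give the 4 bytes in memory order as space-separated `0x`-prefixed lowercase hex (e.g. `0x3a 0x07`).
line 1 (sbi): pack op=0xc7:8|rd=6:3|imm=1342905:21 = 0xc7d47db9; little→ b9 7d d4 c7

0xb9 0x7d 0xd4 0xc7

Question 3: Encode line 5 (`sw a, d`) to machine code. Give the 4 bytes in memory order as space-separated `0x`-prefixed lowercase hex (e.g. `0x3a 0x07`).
5. sw fields op=0x19:8|rd=0:3|rs=3:3|pad=0:18 → word 190c0000h → 00 00 0c 19

0x00 0x00 0x0c 0x19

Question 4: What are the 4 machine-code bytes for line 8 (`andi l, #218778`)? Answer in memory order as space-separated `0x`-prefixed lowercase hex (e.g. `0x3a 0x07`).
0x9a 0x56 0xc3 0x93

line 8 (andi): pack op=0x93:8|rd=6:3|imm=218778:21 = 0x93c3569a; little→ 9a 56 c3 93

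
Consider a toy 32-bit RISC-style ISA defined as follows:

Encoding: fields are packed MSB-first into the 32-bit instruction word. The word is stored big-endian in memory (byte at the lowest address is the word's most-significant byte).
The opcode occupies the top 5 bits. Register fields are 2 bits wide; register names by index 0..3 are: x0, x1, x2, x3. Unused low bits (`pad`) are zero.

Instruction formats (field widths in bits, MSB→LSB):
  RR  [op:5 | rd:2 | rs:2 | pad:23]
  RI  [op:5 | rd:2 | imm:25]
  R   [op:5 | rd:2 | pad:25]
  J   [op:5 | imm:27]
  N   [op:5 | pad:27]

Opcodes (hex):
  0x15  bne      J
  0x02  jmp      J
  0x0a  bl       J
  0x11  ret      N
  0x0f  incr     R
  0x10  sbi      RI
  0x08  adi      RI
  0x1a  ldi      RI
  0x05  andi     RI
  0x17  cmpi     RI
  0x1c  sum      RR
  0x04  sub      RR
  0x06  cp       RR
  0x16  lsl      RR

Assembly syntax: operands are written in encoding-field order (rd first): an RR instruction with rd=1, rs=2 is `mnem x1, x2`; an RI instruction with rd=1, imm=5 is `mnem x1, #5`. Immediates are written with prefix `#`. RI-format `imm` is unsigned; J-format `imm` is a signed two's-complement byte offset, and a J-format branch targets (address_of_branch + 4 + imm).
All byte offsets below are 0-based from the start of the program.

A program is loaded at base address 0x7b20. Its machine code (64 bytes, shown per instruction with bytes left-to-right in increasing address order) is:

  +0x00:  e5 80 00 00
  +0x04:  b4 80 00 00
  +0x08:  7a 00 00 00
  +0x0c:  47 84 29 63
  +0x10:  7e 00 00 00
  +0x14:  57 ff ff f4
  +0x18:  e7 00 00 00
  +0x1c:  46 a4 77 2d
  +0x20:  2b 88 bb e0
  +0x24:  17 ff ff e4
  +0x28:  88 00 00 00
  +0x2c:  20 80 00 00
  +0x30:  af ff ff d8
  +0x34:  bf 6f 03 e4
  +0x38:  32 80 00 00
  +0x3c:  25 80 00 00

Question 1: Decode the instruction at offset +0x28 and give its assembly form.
+0x28: 88 00 00 00 ⇒ word 0x88000000 (big)
  top 5b → 0x11 → ret [N]

ret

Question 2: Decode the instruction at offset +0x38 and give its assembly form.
cp x1, x1

off 0x38: read 32 80 00 00 as big → 0x32800000
  opcode bits[31:27]=0x6: cp/RR
  rd@[26:25]=0x1 ⇒ x1
  rs@[24:23]=0x1 ⇒ x1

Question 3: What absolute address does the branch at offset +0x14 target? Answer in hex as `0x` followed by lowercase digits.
off 0x14: read 57 ff ff f4 as big → 0x57fffff4
  top 5b → 0xa → bl [J]
  imm: (w>>0)&0x7ffffff=0x7fffff4 (s27→-12) → #-12
  target = base 0x7b20 + off 0x14 + 4 + imm -12 = 0x7b2c

0x7b2c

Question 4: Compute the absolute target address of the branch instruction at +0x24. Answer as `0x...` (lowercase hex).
+0x24: 17 ff ff e4 ⇒ word 0x17ffffe4 (big)
  opcode bits[31:27]=0x2: jmp/J
  [26:0] imm=134217700 (s27→-28) = #-28
  target = base 0x7b20 + off 0x24 + 4 + imm -28 = 0x7b2c

0x7b2c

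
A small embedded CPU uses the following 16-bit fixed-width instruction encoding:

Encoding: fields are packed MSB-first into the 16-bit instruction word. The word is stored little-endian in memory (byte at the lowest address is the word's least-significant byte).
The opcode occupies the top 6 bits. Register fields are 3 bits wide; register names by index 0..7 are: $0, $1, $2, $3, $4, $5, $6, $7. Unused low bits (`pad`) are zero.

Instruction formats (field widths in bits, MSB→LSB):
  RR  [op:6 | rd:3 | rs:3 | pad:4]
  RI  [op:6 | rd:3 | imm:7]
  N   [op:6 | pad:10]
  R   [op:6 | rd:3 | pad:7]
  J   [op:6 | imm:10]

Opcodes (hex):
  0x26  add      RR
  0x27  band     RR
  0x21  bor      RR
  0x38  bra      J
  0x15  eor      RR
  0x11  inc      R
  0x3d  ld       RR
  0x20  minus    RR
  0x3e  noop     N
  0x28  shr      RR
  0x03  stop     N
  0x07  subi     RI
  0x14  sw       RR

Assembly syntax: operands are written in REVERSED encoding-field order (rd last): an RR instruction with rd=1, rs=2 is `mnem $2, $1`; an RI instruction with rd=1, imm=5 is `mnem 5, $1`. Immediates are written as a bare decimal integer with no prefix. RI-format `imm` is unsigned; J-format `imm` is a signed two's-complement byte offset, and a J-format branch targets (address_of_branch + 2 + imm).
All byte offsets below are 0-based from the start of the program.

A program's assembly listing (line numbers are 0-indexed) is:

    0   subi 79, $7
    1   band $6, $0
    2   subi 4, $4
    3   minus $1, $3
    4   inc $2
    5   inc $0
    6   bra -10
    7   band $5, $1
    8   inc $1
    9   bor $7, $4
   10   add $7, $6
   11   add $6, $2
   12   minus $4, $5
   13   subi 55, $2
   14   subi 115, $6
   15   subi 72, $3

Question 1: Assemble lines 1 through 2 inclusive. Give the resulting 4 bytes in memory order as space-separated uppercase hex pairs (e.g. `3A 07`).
line 1 (band): pack op=0x27:6|rd=0:3|rs=6:3|pad=0:4 = 0x9c60; little→ 60 9c
line 2 (subi): pack op=0x7:6|rd=4:3|imm=4:7 = 0x1e04; little→ 04 1e

60 9C 04 1E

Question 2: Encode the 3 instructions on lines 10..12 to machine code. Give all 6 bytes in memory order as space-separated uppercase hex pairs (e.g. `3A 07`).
L10: add op=0x26:6|rd=6:3|rs=7:3|pad=0:4 ⇒ 0x9b70 ⇒ little 70 9b
L11: add op=0x26:6|rd=2:3|rs=6:3|pad=0:4 ⇒ 0x9960 ⇒ little 60 99
L12: minus op=0x20:6|rd=5:3|rs=4:3|pad=0:4 ⇒ 0x82c0 ⇒ little c0 82

70 9B 60 99 C0 82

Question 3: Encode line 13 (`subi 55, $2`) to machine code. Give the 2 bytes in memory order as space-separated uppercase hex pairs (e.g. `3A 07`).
line 13 (subi): pack op=0x7:6|rd=2:3|imm=55:7 = 0x1d37; little→ 37 1d

37 1D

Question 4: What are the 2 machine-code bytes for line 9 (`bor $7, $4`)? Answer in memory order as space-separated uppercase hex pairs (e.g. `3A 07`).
line 9 (bor): pack op=0x21:6|rd=4:3|rs=7:3|pad=0:4 = 0x8670; little→ 70 86

70 86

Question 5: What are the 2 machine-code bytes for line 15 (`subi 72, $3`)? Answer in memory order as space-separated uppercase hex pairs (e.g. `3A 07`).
line 15 (subi): pack op=0x7:6|rd=3:3|imm=72:7 = 0x1dc8; little→ c8 1d

C8 1D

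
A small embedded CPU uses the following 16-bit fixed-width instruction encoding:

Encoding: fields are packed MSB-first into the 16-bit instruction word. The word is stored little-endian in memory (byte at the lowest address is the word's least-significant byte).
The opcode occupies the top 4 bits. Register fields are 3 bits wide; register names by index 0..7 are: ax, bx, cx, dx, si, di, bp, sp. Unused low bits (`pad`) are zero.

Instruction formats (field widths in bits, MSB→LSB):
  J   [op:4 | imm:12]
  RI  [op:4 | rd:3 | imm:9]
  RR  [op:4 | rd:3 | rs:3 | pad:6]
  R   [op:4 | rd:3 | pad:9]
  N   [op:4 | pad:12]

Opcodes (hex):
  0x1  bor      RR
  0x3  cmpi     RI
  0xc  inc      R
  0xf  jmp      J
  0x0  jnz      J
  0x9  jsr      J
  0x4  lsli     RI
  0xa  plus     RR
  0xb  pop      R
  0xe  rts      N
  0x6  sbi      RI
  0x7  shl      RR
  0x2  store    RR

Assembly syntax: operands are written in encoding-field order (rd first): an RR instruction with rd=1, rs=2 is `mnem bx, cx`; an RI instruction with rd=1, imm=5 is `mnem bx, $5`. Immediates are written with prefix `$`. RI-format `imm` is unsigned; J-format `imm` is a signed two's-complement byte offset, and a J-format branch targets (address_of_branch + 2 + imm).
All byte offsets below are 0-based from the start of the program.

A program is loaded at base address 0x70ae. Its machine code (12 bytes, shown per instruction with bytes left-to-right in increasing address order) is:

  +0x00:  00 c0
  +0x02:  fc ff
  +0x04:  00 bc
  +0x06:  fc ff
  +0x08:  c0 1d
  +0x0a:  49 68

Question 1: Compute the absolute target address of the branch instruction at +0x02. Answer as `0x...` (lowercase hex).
+0x02: fc ff ⇒ word 0xfffc (little)
  opcode bits[15:12]=0xf: jmp/J
  imm: (w>>0)&0xfff=0xffc (s12→-4) → $-4
  target = base 0x70ae + off 0x02 + 2 + imm -4 = 0x70ae

0x70ae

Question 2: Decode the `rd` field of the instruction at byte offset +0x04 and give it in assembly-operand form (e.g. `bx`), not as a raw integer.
@+04  little-endian(00 bc) = 0xbc00
  opcode bits[15:12]=0xb: pop/R
  rd: (w>>9)&0x7=0x6 → bp

bp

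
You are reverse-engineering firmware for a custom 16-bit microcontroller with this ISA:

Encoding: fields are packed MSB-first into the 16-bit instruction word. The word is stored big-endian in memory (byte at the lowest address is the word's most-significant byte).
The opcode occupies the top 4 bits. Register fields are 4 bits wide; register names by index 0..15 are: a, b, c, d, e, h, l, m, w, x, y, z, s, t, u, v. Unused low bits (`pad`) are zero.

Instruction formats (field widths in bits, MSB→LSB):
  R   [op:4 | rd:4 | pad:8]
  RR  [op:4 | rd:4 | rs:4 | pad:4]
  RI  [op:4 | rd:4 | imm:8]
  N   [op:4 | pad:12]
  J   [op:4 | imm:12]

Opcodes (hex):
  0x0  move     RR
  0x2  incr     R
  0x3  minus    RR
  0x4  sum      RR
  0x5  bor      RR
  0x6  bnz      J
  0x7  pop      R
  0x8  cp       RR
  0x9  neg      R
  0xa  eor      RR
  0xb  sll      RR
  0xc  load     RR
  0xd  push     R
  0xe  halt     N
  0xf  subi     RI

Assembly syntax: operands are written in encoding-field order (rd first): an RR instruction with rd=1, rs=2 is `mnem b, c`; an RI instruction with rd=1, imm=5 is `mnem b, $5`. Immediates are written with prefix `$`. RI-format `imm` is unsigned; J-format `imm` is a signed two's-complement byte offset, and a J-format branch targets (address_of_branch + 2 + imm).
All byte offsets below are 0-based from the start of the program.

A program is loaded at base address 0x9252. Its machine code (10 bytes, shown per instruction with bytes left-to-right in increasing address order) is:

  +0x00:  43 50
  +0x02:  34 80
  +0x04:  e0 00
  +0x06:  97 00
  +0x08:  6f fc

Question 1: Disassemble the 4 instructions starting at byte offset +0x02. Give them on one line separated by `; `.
+0x02: 34 80 ⇒ word 0x3480 (big)
  op=0x3480>>12=0x3 ⇒ minus (RR)
  rd: (w>>8)&0xf=0x4 → e
  rs: (w>>4)&0xf=0x8 → w
+0x04: e0 00 ⇒ word 0xe000 (big)
  op=0xe000>>12=0xe ⇒ halt (N)
+0x06: 97 00 ⇒ word 0x9700 (big)
  op=0x9700>>12=0x9 ⇒ neg (R)
  rd: (w>>8)&0xf=0x7 → m
+0x08: 6f fc ⇒ word 0x6ffc (big)
  op=0x6ffc>>12=0x6 ⇒ bnz (J)
  imm: (w>>0)&0xfff=0xffc (s12→-4) → $-4

minus e, w; halt; neg m; bnz $-4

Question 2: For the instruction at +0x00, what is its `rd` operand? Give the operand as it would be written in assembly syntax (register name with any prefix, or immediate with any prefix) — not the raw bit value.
off 0x00: read 43 50 as big → 0x4350
  op=0x4350>>12=0x4 ⇒ sum (RR)
  rd: (w>>8)&0xf=0x3 → d
  rs: (w>>4)&0xf=0x5 → h

d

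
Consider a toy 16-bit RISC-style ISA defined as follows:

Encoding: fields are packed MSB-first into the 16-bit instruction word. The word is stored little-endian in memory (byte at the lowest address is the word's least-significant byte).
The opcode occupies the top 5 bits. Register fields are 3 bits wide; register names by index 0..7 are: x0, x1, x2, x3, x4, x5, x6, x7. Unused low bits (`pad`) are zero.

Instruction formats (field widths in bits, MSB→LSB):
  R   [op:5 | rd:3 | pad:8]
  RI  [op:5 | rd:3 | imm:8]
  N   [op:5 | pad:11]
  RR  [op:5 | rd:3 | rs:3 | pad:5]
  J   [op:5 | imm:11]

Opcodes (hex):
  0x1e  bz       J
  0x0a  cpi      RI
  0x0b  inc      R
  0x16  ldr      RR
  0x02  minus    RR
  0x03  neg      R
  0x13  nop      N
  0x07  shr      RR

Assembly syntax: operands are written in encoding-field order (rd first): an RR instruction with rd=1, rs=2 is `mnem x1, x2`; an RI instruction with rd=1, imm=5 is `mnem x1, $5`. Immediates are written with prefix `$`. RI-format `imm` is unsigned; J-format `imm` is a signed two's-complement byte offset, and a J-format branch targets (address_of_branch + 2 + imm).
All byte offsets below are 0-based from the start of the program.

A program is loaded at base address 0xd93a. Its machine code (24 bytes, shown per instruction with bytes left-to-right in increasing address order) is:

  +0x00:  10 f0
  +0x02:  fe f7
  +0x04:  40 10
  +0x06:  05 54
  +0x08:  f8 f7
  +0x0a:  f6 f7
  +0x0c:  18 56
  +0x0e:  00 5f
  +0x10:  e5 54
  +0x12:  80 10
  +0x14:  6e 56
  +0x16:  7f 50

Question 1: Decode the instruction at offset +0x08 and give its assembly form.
[08] f8 f7 → 0xf7f8
  op=0xf7f8>>11=0x1e ⇒ bz (J)
  [10:0] imm=2040 (s11→-8) = $-8

bz $-8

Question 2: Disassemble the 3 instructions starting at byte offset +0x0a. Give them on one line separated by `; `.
[0a] f6 f7 → 0xf7f6
  op=0xf7f6>>11=0x1e ⇒ bz (J)
  imm: (w>>0)&0x7ff=0x7f6 (s11→-10) → $-10
[0c] 18 56 → 0x5618
  op=0x5618>>11=0xa ⇒ cpi (RI)
  rd: (w>>8)&0x7=0x6 → x6
  imm: (w>>0)&0xff=0x18 → $24
[0e] 00 5f → 0x5f00
  op=0x5f00>>11=0xb ⇒ inc (R)
  rd: (w>>8)&0x7=0x7 → x7

bz $-10; cpi x6, $24; inc x7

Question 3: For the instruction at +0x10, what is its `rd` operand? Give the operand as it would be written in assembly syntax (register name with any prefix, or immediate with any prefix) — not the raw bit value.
+0x10: e5 54 ⇒ word 0x54e5 (little)
  opcode bits[15:11]=0xa: cpi/RI
  [10:8] rd=4 = x4
  [7:0] imm=229 = $229

x4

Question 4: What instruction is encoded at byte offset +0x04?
minus x0, x2

off 0x04: read 40 10 as little → 0x1040
  top 5b → 0x2 → minus [RR]
  rd: (w>>8)&0x7=0x0 → x0
  rs: (w>>5)&0x7=0x2 → x2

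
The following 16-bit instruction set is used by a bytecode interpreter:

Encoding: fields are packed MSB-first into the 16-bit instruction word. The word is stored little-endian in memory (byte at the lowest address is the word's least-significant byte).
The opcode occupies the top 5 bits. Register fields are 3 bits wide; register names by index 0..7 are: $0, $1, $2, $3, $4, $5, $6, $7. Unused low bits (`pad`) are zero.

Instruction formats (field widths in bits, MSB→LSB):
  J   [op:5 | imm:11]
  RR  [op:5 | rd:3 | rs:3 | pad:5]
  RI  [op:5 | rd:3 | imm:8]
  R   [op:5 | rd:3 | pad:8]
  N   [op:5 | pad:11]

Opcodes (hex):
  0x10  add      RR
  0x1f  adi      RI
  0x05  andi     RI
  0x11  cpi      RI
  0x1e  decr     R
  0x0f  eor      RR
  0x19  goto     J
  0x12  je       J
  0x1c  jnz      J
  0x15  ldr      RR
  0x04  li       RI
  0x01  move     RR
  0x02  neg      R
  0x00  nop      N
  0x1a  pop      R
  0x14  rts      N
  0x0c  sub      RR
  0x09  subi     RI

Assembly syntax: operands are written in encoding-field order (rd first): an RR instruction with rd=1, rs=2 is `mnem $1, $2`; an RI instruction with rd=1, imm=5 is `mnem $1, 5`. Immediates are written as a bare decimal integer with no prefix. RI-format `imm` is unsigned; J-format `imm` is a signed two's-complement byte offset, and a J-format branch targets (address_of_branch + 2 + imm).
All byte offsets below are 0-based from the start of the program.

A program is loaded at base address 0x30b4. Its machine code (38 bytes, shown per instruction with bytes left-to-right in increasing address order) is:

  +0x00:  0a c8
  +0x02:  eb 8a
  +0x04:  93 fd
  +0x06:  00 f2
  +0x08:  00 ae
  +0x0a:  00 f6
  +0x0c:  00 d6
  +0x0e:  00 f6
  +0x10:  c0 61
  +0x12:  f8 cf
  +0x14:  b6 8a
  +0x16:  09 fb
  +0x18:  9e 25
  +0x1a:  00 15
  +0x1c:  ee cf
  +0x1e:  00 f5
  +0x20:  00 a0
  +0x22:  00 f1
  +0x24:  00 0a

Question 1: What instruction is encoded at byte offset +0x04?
adi $5, 147

+0x04: 93 fd ⇒ word 0xfd93 (little)
  opcode bits[15:11]=0x1f: adi/RI
  rd: (w>>8)&0x7=0x5 → $5
  imm: (w>>0)&0xff=0x93 → 147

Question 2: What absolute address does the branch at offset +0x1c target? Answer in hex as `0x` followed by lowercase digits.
+0x1c: ee cf ⇒ word 0xcfee (little)
  top 5b → 0x19 → goto [J]
  imm@[10:0]=0x7ee (s11→-18) ⇒ -18
  target = base 0x30b4 + off 0x1c + 2 + imm -18 = 0x30c0

0x30c0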